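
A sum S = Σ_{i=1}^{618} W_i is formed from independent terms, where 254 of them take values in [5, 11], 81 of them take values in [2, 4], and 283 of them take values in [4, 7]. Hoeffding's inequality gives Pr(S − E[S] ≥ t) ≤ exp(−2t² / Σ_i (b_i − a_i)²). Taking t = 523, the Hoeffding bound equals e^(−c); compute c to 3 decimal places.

45.531

Σ(b_i − a_i)² = 254·6² + 81·2² + 283·3² = 12015.
c = 2t² / 12015 = 2·523² / 12015 = 45.5313.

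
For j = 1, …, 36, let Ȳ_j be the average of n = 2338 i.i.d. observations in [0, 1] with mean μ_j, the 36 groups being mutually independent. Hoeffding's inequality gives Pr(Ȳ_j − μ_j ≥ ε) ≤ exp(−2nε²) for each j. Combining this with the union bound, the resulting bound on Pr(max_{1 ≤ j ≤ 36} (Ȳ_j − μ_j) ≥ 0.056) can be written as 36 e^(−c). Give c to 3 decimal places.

Union bound over the 36 events: Pr(max_{1 ≤ j ≤ 36} (Ȳ_j − μ_j) ≥ 0.056) ≤ 36·exp(−2nε²) = 36 exp(−2·2338·0.056²).
So c = 2·2338·0.056² = 14.6639.

14.664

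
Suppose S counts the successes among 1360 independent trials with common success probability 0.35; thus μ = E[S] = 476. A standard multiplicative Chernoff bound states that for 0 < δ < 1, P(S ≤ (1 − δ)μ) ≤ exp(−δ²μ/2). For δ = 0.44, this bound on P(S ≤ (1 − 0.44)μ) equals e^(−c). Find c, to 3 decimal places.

46.077

c = δ²μ/2 = 0.44²·476/2 = 46.0768.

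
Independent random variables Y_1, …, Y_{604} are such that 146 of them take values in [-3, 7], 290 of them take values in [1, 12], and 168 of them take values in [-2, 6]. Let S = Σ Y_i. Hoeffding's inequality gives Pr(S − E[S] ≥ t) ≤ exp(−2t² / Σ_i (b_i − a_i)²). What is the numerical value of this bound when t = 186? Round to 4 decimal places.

0.3183

Σ(b_i − a_i)² = 146·10² + 290·11² + 168·8² = 60442.
Exponent = 2·186² / 60442 = 1.14477.
Bound = exp(−1.14477) = 0.31830.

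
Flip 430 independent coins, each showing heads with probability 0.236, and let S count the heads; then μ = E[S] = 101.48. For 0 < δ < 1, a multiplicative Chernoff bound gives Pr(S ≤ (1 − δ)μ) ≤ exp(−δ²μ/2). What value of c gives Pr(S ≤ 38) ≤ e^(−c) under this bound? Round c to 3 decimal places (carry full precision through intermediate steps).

19.855

Write 38 = (1 − δ)μ, so δ = 1 − 38/101.48 = 0.625542…
Then the exponent is δ²μ/2 = (μ − 38)²/(2μ) = 19.854702.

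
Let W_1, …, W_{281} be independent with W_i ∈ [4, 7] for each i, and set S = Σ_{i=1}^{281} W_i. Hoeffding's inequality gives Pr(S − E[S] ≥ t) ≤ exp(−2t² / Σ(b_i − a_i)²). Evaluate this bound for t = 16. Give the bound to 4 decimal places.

0.8167

Σ(b_i − a_i)² = 281·(3)² = 2529.
Exponent = 2·16²/2529 = 0.2025.
Bound = exp(−0.2025) = 0.81673.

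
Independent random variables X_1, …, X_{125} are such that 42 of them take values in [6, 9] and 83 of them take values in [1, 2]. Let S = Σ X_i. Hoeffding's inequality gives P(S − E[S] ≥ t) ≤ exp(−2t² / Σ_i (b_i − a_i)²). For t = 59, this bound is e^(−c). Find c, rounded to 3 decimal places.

Σ(b_i − a_i)² = 42·3² + 83·1² = 461.
c = 2t² / 461 = 2·59² / 461 = 15.1020.

15.102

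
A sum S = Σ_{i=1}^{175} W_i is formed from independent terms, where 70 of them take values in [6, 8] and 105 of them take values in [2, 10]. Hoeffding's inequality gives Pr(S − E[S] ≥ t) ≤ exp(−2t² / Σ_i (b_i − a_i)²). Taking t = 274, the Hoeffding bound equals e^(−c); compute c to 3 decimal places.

21.450

Σ(b_i − a_i)² = 70·2² + 105·8² = 7000.
c = 2t² / 7000 = 2·274² / 7000 = 21.4503.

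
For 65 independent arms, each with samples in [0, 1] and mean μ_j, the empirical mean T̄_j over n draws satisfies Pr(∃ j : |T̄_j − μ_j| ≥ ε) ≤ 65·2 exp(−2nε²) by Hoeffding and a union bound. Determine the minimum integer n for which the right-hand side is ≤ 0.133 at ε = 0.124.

224

Need 2·65·exp(−2nε²) ≤ 0.133, i.e. exp(−2nε²) ≤ 0.133/130.
So 2nε² ≥ ln(130/0.133) = 6.884941.
Hence n ≥ 6.884941/(2·0.124²) = 223.886.
The smallest integer n is 224.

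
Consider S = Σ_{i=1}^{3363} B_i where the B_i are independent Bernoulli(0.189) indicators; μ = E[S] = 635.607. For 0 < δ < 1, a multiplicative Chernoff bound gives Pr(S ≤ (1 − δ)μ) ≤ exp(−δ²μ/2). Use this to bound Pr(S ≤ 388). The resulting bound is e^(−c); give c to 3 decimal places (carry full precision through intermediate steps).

Write 388 = (1 − δ)μ, so δ = 1 − 388/635.607 = 0.3895599…
Then the exponent is δ²μ/2 = (μ − 388)²/(2μ) = 48.228879.

48.229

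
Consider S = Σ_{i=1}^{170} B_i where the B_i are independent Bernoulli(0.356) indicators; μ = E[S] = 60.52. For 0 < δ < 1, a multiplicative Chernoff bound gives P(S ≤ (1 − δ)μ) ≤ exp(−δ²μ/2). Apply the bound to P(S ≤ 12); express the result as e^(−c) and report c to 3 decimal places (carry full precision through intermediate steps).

Write 12 = (1 − δ)μ, so δ = 1 − 12/60.52 = 0.8017184…
Then the exponent is δ²μ/2 = (μ − 12)²/(2μ) = 19.449689.

19.450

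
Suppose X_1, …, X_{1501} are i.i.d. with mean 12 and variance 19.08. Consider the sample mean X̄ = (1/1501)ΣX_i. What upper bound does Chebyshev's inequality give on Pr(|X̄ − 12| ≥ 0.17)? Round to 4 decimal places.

Var(X̄) = Var(X_i)/n = 19.08/1501 = 0.012712.
Chebyshev: Pr(|X̄ − 12| ≥ 0.17) ≤ Var(X̄)/(0.17)² = 19.08/(1501·0.17²) = 0.4398.

0.4398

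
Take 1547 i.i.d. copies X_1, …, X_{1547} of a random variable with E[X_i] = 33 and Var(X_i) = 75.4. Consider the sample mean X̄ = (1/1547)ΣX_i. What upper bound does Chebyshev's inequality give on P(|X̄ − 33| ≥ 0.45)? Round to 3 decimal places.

0.241

Var(X̄) = Var(X_i)/n = 75.4/1547 = 0.048739.
Chebyshev: P(|X̄ − 33| ≥ 0.45) ≤ Var(X̄)/(0.45)² = 75.4/(1547·0.45²) = 0.2407.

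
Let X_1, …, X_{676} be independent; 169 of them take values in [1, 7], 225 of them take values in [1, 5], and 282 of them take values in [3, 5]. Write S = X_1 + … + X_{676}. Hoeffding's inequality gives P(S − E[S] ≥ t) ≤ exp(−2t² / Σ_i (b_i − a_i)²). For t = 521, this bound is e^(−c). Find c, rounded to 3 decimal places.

50.211

Σ(b_i − a_i)² = 169·6² + 225·4² + 282·2² = 10812.
c = 2t² / 10812 = 2·521² / 10812 = 50.2111.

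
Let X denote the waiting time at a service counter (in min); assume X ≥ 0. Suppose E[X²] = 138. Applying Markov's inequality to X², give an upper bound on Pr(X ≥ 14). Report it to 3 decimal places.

Since X ≥ 0, the event {X ≥ 14} is the same as {X² ≥ 196}.
Markov's inequality applied to X² gives Pr(X² ≥ 196) ≤ E[X²]/196 = 138/196 = 0.7041.

0.704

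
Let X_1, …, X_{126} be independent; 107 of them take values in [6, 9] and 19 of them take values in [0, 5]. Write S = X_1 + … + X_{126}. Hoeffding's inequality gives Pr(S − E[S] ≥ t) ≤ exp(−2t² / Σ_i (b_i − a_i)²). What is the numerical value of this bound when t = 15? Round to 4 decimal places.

Σ(b_i − a_i)² = 107·3² + 19·5² = 1438.
Exponent = 2·15² / 1438 = 0.31293.
Bound = exp(−0.31293) = 0.73130.

0.7313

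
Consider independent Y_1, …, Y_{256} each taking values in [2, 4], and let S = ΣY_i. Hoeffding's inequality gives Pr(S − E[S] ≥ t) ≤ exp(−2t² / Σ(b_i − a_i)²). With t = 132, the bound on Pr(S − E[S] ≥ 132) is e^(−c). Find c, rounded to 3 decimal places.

34.031

Σ(b_i − a_i)² = 256·(2)² = 1024.
c = 2t²/1024 = 2·132²/1024 = 34.0312.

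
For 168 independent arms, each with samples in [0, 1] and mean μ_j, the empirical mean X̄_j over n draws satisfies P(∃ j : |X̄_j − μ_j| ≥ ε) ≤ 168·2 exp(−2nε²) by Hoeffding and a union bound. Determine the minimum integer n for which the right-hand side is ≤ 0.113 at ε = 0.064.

Need 2·168·exp(−2nε²) ≤ 0.113, i.e. exp(−2nε²) ≤ 0.113/336.
So 2nε² ≥ ln(336/0.113) = 7.997479.
Hence n ≥ 7.997479/(2·0.064²) = 976.255.
The smallest integer n is 977.

977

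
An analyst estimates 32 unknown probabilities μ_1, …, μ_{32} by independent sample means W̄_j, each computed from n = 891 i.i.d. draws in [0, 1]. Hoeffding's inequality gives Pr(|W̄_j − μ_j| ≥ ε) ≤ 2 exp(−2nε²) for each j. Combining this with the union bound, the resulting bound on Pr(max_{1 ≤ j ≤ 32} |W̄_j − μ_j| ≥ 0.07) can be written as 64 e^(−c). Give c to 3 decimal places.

8.732

Union bound over the 32 events: Pr(max_{1 ≤ j ≤ 32} |W̄_j − μ_j| ≥ 0.07) ≤ 32·2·exp(−2nε²) = 64 exp(−2·891·0.07²).
So c = 2·891·0.07² = 8.7318.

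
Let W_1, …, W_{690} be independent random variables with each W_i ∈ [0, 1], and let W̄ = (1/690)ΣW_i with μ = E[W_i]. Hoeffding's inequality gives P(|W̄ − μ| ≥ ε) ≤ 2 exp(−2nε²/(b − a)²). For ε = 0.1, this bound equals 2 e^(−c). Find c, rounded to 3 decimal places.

13.800

c = 2nε²/(b − a)² = 2·690·0.1² / 1² = 13.8000.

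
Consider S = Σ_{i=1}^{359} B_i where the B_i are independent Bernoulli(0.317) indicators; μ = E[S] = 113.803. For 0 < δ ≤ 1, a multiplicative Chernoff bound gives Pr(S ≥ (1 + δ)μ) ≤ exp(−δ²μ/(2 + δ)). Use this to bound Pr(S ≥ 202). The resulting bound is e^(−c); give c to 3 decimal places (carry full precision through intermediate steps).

24.632

Write 202 = (1 + δ)μ, so δ = 202/113.803 − 1 = 0.7749971…
Then the exponent is δ²μ/(2 + δ) = (202 − μ)² / (μ·(2 + δ)) = 24.631529.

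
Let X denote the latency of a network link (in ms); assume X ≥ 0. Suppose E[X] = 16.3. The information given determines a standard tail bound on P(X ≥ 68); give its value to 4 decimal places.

0.2397

Only the mean of a non-negative variable is known, so Markov's inequality is the applicable tail bound.
Markov's inequality: for a non-negative random variable, P(X ≥ a) ≤ E[X]/a.
Here E[X] = 16.3 and a = 68, so the bound is 16.3/68 = 0.2397.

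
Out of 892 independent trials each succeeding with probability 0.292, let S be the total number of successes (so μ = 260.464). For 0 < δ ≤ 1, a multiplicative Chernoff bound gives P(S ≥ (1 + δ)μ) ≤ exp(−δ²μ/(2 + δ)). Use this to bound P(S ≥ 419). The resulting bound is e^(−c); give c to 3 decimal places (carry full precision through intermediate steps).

Write 419 = (1 + δ)μ, so δ = 419/260.464 − 1 = 0.6086676…
Then the exponent is δ²μ/(2 + δ) = (419 − μ)² / (μ·(2 + δ)) = 36.990427.

36.990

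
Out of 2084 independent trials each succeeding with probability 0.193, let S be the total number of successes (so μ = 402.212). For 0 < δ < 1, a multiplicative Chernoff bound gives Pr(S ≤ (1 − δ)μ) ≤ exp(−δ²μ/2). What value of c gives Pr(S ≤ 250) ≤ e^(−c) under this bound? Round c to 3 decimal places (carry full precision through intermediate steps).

Write 250 = (1 − δ)μ, so δ = 1 − 250/402.212 = 0.3784372…
Then the exponent is δ²μ/2 = (μ − 250)²/(2μ) = 28.801345.

28.801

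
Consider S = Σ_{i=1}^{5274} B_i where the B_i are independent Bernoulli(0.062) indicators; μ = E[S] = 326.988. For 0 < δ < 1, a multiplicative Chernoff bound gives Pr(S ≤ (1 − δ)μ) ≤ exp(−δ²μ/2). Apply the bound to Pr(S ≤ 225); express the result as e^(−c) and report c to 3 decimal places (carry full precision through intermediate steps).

Write 225 = (1 − δ)μ, so δ = 1 − 225/326.988 = 0.3119014…
Then the exponent is δ²μ/2 = (μ − 225)²/(2μ) = 15.905098.

15.905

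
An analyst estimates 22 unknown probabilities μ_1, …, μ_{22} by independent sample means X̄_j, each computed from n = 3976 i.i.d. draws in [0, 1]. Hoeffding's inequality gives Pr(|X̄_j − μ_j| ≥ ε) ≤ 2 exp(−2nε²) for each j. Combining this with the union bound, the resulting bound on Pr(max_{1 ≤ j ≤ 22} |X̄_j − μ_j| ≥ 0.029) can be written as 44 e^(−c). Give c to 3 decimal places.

Union bound over the 22 events: Pr(max_{1 ≤ j ≤ 22} |X̄_j − μ_j| ≥ 0.029) ≤ 22·2·exp(−2nε²) = 44 exp(−2·3976·0.029²).
So c = 2·3976·0.029² = 6.6876.

6.688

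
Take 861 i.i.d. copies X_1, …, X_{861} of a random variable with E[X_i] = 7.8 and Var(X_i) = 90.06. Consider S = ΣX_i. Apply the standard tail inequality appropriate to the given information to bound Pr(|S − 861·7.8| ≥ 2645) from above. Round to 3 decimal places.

With mean and variance of each term known, Chebyshev's inequality bounds the deviation of the sum (or sample mean).
Var(S) = n·Var(X_i) = 861·90.06 = 77541.66.
Chebyshev: Pr(|S − 861·7.8| ≥ 2645) ≤ Var(S)/2645² = 77541.66/6996025 = 0.0111.

0.011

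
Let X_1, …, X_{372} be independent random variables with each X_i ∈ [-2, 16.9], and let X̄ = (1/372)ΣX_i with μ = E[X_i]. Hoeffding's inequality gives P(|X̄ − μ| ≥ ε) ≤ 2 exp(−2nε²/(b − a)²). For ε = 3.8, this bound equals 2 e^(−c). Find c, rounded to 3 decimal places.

c = 2nε²/(b − a)² = 2·372·3.8² / 18.9² = 30.0758.

30.076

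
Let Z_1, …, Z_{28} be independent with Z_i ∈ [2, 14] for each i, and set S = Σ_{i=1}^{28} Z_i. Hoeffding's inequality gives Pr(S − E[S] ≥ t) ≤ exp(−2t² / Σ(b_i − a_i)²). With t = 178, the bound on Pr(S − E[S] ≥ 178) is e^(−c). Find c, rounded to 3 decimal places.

15.716

Σ(b_i − a_i)² = 28·(12)² = 4032.
c = 2t²/4032 = 2·178²/4032 = 15.7163.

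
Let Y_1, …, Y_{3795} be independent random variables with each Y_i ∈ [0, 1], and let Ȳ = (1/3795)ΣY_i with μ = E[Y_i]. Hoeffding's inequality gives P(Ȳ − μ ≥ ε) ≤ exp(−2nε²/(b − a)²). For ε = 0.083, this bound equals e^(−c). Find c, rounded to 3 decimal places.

52.288

c = 2nε²/(b − a)² = 2·3795·0.083² / 1² = 52.2875.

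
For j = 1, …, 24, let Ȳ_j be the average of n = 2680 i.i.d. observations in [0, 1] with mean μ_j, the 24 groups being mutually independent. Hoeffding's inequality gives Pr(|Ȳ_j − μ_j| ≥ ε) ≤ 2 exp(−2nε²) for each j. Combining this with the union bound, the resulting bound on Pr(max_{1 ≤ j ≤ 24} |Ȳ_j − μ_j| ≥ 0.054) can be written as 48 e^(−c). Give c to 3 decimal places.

Union bound over the 24 events: Pr(max_{1 ≤ j ≤ 24} |Ȳ_j − μ_j| ≥ 0.054) ≤ 24·2·exp(−2nε²) = 48 exp(−2·2680·0.054²).
So c = 2·2680·0.054² = 15.6298.

15.630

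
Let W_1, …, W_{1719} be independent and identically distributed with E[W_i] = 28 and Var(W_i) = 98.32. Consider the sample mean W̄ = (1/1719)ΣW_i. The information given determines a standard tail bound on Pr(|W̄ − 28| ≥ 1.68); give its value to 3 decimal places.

0.020

With mean and variance of each term known, Chebyshev's inequality bounds the deviation of the sum (or sample mean).
Var(W̄) = Var(W_i)/n = 98.32/1719 = 0.057196.
Chebyshev: Pr(|W̄ − 28| ≥ 1.68) ≤ Var(W̄)/(1.68)² = 98.32/(1719·1.68²) = 0.0203.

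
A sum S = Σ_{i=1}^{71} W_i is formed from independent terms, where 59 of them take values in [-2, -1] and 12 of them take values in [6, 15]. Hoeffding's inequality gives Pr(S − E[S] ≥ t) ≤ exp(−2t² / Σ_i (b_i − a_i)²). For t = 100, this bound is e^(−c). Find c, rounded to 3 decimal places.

Σ(b_i − a_i)² = 59·1² + 12·9² = 1031.
c = 2t² / 1031 = 2·100² / 1031 = 19.3986.

19.399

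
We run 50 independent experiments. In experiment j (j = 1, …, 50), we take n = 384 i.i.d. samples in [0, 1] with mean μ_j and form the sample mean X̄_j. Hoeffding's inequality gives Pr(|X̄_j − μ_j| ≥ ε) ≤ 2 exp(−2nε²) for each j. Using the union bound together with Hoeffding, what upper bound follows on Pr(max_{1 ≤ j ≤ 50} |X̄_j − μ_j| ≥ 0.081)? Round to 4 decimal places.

0.6481

Per-experiment Hoeffding bound: 2·exp(−2·384·0.081²) = 2·exp(−5.03885) = 0.012962.
Union bound over 50 events: 50·0.012962 = 0.64812.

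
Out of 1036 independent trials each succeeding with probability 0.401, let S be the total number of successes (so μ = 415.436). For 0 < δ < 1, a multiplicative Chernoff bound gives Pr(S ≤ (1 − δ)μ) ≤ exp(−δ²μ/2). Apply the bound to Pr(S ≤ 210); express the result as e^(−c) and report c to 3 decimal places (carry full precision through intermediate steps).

50.795

Write 210 = (1 − δ)μ, so δ = 1 − 210/415.436 = 0.494507…
Then the exponent is δ²μ/2 = (μ − 210)²/(2μ) = 50.794768.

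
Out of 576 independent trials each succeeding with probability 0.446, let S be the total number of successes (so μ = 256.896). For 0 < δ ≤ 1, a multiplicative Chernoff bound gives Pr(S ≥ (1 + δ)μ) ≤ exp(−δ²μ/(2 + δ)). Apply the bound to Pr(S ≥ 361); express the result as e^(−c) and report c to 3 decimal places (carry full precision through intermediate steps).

17.540

Write 361 = (1 + δ)μ, so δ = 361/256.896 − 1 = 0.4052379…
Then the exponent is δ²μ/(2 + δ) = (361 − μ)² / (μ·(2 + δ)) = 17.539591.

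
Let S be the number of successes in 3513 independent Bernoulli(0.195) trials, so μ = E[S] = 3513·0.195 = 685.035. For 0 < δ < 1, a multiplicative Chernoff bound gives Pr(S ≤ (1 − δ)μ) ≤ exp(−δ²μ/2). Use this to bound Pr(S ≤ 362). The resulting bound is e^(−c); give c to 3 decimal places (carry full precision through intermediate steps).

76.165

Write 362 = (1 − δ)μ, so δ = 1 − 362/685.035 = 0.4715598…
Then the exponent is δ²μ/2 = (μ − 362)²/(2μ) = 76.165168.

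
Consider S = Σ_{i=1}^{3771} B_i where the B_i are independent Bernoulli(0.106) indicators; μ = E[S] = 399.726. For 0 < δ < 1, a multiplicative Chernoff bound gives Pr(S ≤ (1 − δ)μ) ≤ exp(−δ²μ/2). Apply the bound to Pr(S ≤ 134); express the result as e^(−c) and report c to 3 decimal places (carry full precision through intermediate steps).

88.323

Write 134 = (1 − δ)μ, so δ = 1 − 134/399.726 = 0.6647704…
Then the exponent is δ²μ/2 = (μ − 134)²/(2μ) = 88.323385.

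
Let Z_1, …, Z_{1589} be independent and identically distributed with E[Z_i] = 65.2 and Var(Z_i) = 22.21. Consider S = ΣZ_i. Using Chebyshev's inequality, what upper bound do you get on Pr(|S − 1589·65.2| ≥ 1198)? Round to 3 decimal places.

Var(S) = n·Var(Z_i) = 1589·22.21 = 35291.69.
Chebyshev: Pr(|S − 1589·65.2| ≥ 1198) ≤ Var(S)/1198² = 35291.69/1435204 = 0.0246.

0.025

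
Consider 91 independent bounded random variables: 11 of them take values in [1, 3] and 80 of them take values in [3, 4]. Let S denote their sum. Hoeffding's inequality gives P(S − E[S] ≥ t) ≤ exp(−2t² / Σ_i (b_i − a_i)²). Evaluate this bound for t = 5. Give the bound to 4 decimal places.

0.6682

Σ(b_i − a_i)² = 11·2² + 80·1² = 124.
Exponent = 2·5² / 124 = 0.40323.
Bound = exp(−0.40323) = 0.66816.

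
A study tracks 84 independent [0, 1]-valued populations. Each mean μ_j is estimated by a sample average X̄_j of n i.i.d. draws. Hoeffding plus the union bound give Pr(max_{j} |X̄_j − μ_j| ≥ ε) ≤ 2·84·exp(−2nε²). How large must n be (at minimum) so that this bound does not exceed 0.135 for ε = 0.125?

Need 2·84·exp(−2nε²) ≤ 0.135, i.e. exp(−2nε²) ≤ 0.135/168.
So 2nε² ≥ ln(168/0.135) = 7.126444.
Hence n ≥ 7.126444/(2·0.125²) = 228.046.
The smallest integer n is 229.

229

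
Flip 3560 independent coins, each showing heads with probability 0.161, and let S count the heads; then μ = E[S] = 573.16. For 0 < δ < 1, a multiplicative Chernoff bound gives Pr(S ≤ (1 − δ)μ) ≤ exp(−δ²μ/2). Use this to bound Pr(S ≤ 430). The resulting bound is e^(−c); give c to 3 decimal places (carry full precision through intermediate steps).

17.879

Write 430 = (1 − δ)μ, so δ = 1 − 430/573.16 = 0.2497732…
Then the exponent is δ²μ/2 = (μ − 430)²/(2μ) = 17.878765.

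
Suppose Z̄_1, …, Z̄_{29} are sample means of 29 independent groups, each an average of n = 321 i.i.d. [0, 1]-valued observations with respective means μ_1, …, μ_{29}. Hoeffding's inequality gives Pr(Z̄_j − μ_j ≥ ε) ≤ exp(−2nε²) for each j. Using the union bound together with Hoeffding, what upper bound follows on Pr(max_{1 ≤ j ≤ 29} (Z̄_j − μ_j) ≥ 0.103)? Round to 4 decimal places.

Per-experiment Hoeffding bound: exp(−2·321·0.103²) = exp(−6.81098) = 0.0011016.
Union bound over 29 events: 29·0.0011016 = 0.03195.

0.0319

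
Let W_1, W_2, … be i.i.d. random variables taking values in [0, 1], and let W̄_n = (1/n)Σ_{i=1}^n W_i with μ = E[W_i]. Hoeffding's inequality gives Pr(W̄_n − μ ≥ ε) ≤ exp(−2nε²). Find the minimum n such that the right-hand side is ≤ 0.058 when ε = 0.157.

Require exp(−2nε²) ≤ 0.058, i.e. 2nε² ≥ ln(1/0.058) = 2.847312.
So n ≥ 2.847312 / (2·0.157²) = 57.757.
The smallest integer n is 58.

58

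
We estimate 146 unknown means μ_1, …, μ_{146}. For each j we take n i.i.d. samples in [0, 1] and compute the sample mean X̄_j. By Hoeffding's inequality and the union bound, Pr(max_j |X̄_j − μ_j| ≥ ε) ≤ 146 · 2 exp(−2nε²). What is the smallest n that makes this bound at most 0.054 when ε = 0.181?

132

Need 2·146·exp(−2nε²) ≤ 0.054, i.e. exp(−2nε²) ≤ 0.054/292.
So 2nε² ≥ ln(292/0.054) = 8.595525.
Hence n ≥ 8.595525/(2·0.181²) = 131.185.
The smallest integer n is 132.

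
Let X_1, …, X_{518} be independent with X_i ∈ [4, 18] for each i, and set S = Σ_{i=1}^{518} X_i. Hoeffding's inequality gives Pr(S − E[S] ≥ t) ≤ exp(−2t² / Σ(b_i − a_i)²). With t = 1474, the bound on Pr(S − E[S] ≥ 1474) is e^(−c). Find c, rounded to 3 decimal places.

Σ(b_i − a_i)² = 518·(14)² = 101528.
c = 2t²/101528 = 2·1474²/101528 = 42.7995.

42.800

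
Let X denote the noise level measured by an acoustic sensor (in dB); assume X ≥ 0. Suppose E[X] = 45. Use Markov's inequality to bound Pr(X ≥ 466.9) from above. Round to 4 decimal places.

0.0964

Markov's inequality: for a non-negative random variable, Pr(X ≥ a) ≤ E[X]/a.
Here E[X] = 45 and a = 466.9, so the bound is 45/466.9 = 0.0964.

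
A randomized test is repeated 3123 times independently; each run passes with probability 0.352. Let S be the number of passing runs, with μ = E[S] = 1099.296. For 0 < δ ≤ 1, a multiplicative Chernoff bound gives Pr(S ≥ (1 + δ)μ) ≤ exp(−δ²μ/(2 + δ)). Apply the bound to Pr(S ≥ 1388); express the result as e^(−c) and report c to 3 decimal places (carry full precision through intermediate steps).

Write 1388 = (1 + δ)μ, so δ = 1388/1099.296 − 1 = 0.2626263…
Then the exponent is δ²μ/(2 + δ) = (1388 − μ)² / (μ·(2 + δ)) = 33.510286.

33.510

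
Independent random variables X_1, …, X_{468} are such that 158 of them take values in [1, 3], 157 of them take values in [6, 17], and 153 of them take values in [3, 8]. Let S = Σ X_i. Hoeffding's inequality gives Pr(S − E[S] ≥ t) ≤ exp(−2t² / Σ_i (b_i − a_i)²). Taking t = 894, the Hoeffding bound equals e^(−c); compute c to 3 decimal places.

68.153

Σ(b_i − a_i)² = 158·2² + 157·11² + 153·5² = 23454.
c = 2t² / 23454 = 2·894² / 23454 = 68.1535.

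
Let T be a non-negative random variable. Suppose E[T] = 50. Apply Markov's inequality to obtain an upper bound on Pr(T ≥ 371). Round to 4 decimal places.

Markov's inequality: for a non-negative random variable, Pr(T ≥ a) ≤ E[T]/a.
Here E[T] = 50 and a = 371, so the bound is 50/371 = 0.1348.

0.1348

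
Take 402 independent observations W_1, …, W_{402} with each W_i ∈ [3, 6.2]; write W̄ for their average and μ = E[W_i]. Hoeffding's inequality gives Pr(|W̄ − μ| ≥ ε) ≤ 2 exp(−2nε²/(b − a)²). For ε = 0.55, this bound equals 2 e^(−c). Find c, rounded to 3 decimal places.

23.751

c = 2nε²/(b − a)² = 2·402·0.55² / 3.2² = 23.7510.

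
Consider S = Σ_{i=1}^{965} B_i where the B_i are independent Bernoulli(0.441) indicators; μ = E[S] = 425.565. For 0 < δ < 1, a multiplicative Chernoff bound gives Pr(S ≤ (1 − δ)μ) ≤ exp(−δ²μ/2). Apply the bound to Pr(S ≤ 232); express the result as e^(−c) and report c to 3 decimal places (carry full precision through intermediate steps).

Write 232 = (1 − δ)μ, so δ = 1 − 232/425.565 = 0.4548424…
Then the exponent is δ²μ/2 = (μ − 232)²/(2μ) = 44.020783.

44.021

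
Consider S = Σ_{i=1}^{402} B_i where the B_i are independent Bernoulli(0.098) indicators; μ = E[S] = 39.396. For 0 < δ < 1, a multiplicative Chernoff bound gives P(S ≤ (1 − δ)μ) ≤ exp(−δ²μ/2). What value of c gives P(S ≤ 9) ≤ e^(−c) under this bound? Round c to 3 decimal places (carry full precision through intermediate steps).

Write 9 = (1 − δ)μ, so δ = 1 − 9/39.396 = 0.7715504…
Then the exponent is δ²μ/2 = (μ − 9)²/(2μ) = 11.726023.

11.726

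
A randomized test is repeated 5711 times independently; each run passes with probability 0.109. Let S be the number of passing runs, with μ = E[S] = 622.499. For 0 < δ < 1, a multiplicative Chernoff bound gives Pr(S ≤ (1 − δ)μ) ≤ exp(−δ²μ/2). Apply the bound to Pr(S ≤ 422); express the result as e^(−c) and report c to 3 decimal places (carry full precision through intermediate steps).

32.289

Write 422 = (1 − δ)μ, so δ = 1 − 422/622.499 = 0.3220873…
Then the exponent is δ²μ/2 = (μ − 422)²/(2μ) = 32.289087.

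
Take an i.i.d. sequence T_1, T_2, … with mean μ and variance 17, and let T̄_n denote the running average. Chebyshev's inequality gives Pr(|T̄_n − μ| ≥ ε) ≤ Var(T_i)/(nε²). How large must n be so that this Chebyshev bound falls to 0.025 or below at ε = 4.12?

41

Require 17/(n·4.12²) ≤ 0.025, i.e. n ≥ 17/(0.025·4.12²) = 40.060.
The smallest integer n is 41.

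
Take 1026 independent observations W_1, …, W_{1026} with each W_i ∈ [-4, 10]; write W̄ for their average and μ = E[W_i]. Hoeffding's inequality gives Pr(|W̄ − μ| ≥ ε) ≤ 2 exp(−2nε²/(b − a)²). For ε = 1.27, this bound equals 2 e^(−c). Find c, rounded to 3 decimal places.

c = 2nε²/(b − a)² = 2·1026·1.27² / 14² = 16.8861.

16.886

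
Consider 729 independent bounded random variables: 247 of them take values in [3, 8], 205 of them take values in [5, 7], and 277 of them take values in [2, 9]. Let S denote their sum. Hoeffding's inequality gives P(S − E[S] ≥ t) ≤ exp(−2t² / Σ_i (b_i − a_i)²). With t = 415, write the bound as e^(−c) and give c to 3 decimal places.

16.747

Σ(b_i − a_i)² = 247·5² + 205·2² + 277·7² = 20568.
c = 2t² / 20568 = 2·415² / 20568 = 16.7469.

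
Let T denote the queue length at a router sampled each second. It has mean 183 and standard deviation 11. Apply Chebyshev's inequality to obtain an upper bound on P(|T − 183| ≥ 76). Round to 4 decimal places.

0.0209

Chebyshev: P(|T − μ| ≥ t) ≤ Var(T)/t².
Var(T) = σ² = 11² = 121.
Bound = 121 / 5776 = 0.0209.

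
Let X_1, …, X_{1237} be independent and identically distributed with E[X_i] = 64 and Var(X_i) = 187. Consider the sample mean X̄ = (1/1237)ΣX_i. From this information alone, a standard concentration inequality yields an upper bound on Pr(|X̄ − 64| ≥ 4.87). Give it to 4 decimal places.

With mean and variance of each term known, Chebyshev's inequality bounds the deviation of the sum (or sample mean).
Var(X̄) = Var(X_i)/n = 187/1237 = 0.15117.
Chebyshev: Pr(|X̄ − 64| ≥ 4.87) ≤ Var(X̄)/(4.87)² = 187/(1237·4.87²) = 0.0064.

0.0064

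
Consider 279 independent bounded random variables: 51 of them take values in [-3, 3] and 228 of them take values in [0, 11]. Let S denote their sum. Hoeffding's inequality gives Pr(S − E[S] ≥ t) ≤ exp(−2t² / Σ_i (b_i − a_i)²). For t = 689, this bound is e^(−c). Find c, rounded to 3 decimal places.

32.268

Σ(b_i − a_i)² = 51·6² + 228·11² = 29424.
c = 2t² / 29424 = 2·689² / 29424 = 32.2676.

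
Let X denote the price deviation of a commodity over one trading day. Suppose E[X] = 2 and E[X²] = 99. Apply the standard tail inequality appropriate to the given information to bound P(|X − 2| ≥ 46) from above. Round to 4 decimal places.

0.0449

The first two moments determine the variance, so Chebyshev's inequality is the sharpest standard bound available.
Var(X) = E[X²] − (E[X])² = 99 − 4 = 95.
Chebyshev's inequality: P(|X − μ| ≥ t) ≤ Var(X)/t² = 95/2116 = 0.0449.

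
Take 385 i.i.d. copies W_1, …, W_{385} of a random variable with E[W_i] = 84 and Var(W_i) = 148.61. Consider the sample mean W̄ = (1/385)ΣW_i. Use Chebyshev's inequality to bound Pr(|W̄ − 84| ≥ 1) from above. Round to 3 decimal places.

Var(W̄) = Var(W_i)/n = 148.61/385 = 0.386.
Chebyshev: Pr(|W̄ − 84| ≥ 1) ≤ Var(W̄)/(1)² = 148.61/(385·1²) = 0.3860.

0.386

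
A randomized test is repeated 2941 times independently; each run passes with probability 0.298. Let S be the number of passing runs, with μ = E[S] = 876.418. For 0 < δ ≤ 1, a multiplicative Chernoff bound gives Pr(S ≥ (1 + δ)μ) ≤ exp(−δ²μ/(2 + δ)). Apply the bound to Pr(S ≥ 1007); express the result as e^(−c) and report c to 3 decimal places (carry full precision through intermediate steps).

9.054

Write 1007 = (1 + δ)μ, so δ = 1007/876.418 − 1 = 0.1489951…
Then the exponent is δ²μ/(2 + δ) = (1007 − μ)² / (μ·(2 + δ)) = 9.053571.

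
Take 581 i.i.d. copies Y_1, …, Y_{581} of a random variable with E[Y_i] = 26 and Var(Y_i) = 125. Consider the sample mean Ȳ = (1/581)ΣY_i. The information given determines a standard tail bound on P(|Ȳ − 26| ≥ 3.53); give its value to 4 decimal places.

0.0173

With mean and variance of each term known, Chebyshev's inequality bounds the deviation of the sum (or sample mean).
Var(Ȳ) = Var(Y_i)/n = 125/581 = 0.21515.
Chebyshev: P(|Ȳ − 26| ≥ 3.53) ≤ Var(Ȳ)/(3.53)² = 125/(581·3.53²) = 0.0173.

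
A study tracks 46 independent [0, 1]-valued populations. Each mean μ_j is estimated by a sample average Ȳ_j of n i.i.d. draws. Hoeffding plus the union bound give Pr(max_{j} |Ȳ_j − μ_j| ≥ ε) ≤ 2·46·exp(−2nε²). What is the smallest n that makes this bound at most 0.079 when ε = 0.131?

206

Need 2·46·exp(−2nε²) ≤ 0.079, i.e. exp(−2nε²) ≤ 0.079/92.
So 2nε² ≥ ln(92/0.079) = 7.060096.
Hence n ≥ 7.060096/(2·0.131²) = 205.702.
The smallest integer n is 206.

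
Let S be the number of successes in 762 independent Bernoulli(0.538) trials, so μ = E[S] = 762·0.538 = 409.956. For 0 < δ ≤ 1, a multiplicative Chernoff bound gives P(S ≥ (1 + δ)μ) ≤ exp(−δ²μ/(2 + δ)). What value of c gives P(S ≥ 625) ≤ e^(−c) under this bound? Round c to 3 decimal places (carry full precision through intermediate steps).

44.682

Write 625 = (1 + δ)μ, so δ = 625/409.956 − 1 = 0.5245539…
Then the exponent is δ²μ/(2 + δ) = (625 − μ)² / (μ·(2 + δ)) = 44.682017.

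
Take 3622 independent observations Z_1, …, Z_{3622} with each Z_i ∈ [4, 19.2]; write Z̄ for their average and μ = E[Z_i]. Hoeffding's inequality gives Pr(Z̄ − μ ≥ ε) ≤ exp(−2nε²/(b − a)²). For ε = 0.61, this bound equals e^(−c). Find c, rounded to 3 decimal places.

c = 2nε²/(b − a)² = 2·3622·0.61² / 15.2² = 11.6668.

11.667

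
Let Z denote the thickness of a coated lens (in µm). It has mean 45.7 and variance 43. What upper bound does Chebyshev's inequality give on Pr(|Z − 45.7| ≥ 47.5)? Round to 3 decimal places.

Chebyshev: Pr(|Z − μ| ≥ t) ≤ Var(Z)/t².
Bound = 43 / 2256.25 = 0.0191.

0.019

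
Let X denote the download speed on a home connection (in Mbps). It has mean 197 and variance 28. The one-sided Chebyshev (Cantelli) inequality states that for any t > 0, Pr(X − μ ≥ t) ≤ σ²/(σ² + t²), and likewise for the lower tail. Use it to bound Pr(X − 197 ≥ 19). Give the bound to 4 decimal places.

0.0720

Here σ² = 28 and t = 19, so σ² + t² = 389.
Cantelli's bound: 28/389 = 0.0720.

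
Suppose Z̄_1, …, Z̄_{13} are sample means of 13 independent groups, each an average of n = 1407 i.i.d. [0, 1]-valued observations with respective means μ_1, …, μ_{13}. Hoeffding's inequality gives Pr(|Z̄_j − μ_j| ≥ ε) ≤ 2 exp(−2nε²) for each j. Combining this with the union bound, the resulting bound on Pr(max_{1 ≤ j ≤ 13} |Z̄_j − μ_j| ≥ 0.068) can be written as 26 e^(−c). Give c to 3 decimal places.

13.012

Union bound over the 13 events: Pr(max_{1 ≤ j ≤ 13} |Z̄_j − μ_j| ≥ 0.068) ≤ 13·2·exp(−2nε²) = 26 exp(−2·1407·0.068²).
So c = 2·1407·0.068² = 13.0119.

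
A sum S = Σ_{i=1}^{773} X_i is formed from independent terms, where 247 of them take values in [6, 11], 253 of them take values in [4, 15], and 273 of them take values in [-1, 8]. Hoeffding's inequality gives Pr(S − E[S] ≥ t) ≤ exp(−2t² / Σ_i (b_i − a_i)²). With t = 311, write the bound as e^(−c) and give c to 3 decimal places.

Σ(b_i − a_i)² = 247·5² + 253·11² + 273·9² = 58901.
c = 2t² / 58901 = 2·311² / 58901 = 3.2842.

3.284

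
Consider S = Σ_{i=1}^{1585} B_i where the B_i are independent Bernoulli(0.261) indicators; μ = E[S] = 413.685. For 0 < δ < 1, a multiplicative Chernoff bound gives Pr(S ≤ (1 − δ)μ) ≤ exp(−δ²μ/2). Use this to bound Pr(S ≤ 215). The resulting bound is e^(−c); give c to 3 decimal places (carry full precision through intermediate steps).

Write 215 = (1 − δ)μ, so δ = 1 − 215/413.685 = 0.4802809…
Then the exponent is δ²μ/2 = (μ − 215)²/(2μ) = 47.712304.

47.712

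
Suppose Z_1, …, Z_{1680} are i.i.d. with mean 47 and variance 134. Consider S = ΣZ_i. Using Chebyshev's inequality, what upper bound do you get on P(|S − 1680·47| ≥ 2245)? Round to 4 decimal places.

Var(S) = n·Var(Z_i) = 1680·134 = 225120.
Chebyshev: P(|S − 1680·47| ≥ 2245) ≤ Var(S)/2245² = 225120/5040025 = 0.0447.

0.0447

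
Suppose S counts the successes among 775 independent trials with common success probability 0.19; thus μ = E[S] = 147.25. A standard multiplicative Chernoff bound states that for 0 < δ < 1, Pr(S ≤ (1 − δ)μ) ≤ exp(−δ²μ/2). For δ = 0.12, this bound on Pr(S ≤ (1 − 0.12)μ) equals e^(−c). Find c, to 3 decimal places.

c = δ²μ/2 = 0.12²·147.25/2 = 1.0602.

1.060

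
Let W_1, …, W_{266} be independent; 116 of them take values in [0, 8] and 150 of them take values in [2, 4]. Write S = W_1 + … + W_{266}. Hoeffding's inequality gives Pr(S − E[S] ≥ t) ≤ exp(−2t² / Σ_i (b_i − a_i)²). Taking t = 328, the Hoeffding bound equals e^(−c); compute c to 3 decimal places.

26.816

Σ(b_i − a_i)² = 116·8² + 150·2² = 8024.
c = 2t² / 8024 = 2·328² / 8024 = 26.8156.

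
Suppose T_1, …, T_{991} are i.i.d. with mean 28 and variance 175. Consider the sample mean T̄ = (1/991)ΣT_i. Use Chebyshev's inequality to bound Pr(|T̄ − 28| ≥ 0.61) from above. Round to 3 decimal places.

0.475

Var(T̄) = Var(T_i)/n = 175/991 = 0.17659.
Chebyshev: Pr(|T̄ − 28| ≥ 0.61) ≤ Var(T̄)/(0.61)² = 175/(991·0.61²) = 0.4746.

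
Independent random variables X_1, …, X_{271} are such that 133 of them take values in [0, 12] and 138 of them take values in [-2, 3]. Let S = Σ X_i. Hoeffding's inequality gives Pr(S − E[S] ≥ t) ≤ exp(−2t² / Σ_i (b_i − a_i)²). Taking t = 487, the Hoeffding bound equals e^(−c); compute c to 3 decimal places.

20.987

Σ(b_i − a_i)² = 133·12² + 138·5² = 22602.
c = 2t² / 22602 = 2·487² / 22602 = 20.9865.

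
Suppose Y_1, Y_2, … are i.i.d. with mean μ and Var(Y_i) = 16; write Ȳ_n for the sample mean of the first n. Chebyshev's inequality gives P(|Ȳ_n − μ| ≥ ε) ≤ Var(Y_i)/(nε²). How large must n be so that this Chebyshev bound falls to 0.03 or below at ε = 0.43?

2885

Require 16/(n·0.43²) ≤ 0.03, i.e. n ≥ 16/(0.03·0.43²) = 2884.442.
The smallest integer n is 2885.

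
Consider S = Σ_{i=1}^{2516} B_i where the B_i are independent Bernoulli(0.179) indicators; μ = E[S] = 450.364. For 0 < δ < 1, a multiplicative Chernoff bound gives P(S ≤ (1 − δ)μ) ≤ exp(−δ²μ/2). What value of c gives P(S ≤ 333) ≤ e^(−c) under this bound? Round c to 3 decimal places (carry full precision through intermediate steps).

Write 333 = (1 − δ)μ, so δ = 1 − 333/450.364 = 0.2605981…
Then the exponent is δ²μ/2 = (μ − 333)²/(2μ) = 15.292417.

15.292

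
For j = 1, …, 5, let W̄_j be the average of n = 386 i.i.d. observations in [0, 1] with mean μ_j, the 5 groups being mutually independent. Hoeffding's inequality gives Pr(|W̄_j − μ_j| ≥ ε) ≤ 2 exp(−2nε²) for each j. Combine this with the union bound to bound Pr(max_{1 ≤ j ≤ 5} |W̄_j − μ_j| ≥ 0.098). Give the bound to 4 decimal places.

0.0060

Per-experiment Hoeffding bound: 2·exp(−2·386·0.098²) = 2·exp(−7.41429) = 0.0012052.
Union bound over 5 events: 5·0.0012052 = 0.00603.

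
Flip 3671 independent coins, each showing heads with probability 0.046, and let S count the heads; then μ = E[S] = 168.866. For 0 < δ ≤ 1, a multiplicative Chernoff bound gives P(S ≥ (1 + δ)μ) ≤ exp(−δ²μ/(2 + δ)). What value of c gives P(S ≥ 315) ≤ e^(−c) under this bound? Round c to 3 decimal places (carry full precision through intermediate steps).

Write 315 = (1 + δ)μ, so δ = 315/168.866 − 1 = 0.8653844…
Then the exponent is δ²μ/(2 + δ) = (315 − μ)² / (μ·(2 + δ)) = 44.134421.

44.134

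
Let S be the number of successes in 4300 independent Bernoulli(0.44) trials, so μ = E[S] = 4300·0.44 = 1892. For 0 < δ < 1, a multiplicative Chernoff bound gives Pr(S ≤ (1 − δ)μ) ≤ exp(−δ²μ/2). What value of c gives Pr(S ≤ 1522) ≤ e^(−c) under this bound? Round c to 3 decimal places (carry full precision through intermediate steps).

Write 1522 = (1 − δ)μ, so δ = 1 − 1522/1892 = 0.1955603…
Then the exponent is δ²μ/2 = (μ − 1522)²/(2μ) = 36.178647.

36.179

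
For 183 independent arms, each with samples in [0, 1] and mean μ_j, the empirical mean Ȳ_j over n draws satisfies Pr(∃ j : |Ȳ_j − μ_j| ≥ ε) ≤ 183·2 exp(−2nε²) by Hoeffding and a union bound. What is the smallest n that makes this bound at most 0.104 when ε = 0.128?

Need 2·183·exp(−2nε²) ≤ 0.104, i.e. exp(−2nε²) ≤ 0.104/366.
So 2nε² ≥ ln(366/0.104) = 8.165998.
Hence n ≥ 8.165998/(2·0.128²) = 249.206.
The smallest integer n is 250.

250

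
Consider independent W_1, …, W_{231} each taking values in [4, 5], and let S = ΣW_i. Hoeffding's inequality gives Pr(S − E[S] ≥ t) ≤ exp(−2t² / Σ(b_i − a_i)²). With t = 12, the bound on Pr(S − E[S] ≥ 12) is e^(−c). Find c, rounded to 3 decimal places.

1.247

Σ(b_i − a_i)² = 231·(1)² = 231.
c = 2t²/231 = 2·12²/231 = 1.2468.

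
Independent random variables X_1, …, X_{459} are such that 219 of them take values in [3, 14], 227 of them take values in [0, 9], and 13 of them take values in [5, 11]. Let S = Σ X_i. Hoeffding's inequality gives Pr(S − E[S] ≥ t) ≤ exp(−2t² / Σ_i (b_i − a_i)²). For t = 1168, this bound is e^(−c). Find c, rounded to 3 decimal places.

60.159

Σ(b_i − a_i)² = 219·11² + 227·9² + 13·6² = 45354.
c = 2t² / 45354 = 2·1168² / 45354 = 60.1589.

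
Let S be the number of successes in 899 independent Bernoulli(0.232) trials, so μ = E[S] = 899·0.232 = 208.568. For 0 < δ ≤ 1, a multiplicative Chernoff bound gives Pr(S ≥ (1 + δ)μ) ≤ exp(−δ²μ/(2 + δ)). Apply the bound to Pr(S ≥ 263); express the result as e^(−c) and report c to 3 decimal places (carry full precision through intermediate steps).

Write 263 = (1 + δ)μ, so δ = 263/208.568 − 1 = 0.2609796…
Then the exponent is δ²μ/(2 + δ) = (263 − μ)² / (μ·(2 + δ)) = 6.282959.

6.283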